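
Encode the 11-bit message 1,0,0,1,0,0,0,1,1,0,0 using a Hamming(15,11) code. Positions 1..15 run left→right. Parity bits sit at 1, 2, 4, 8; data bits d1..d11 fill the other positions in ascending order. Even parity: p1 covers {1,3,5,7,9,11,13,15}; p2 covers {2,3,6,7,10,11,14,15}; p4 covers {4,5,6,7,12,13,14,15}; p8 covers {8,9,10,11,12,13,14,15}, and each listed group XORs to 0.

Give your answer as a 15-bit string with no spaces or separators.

101100100001100

Place data at non-parity positions: p1 p2 1 p4 0 0 1 p8 0 0 0 1 1 0 0
p1 (pos 1,3,5,7,9,11,13,15): XOR of data positions = 1⊕0⊕1⊕0⊕0⊕1⊕0 = 1
p2 (pos 2,3,6,7,10,11,14,15): XOR of data positions = 1⊕0⊕1⊕0⊕0⊕0⊕0 = 0
p4 (pos 4,5,6,7,12,13,14,15): XOR of data positions = 0⊕0⊕1⊕1⊕1⊕0⊕0 = 1
p8 (pos 8,9,10,11,12,13,14,15): XOR of data positions = 0⊕0⊕0⊕1⊕1⊕0⊕0 = 0
Codeword: 101100100001100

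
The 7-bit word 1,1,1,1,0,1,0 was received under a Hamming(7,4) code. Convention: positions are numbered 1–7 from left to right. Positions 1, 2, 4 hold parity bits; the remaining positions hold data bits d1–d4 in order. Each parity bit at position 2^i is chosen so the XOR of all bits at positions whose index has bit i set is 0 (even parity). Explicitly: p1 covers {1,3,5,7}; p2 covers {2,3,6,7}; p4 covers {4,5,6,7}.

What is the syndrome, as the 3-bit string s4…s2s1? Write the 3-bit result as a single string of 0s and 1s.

010

s1 (pos 1,3,5,7): 1⊕1⊕0⊕0 = 0
s2 (pos 2,3,6,7): 1⊕1⊕1⊕0 = 1
s4 (pos 4,5,6,7): 1⊕0⊕1⊕0 = 0
Syndrome s4…s1 = 010 → error at position 2.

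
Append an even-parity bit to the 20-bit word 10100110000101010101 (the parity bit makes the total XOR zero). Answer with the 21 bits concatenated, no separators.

101001100001010101011

XOR of the 20 data bits: 1⊕0⊕1⊕0⊕0⊕1⊕1⊕0⊕0⊕0⊕0⊕1⊕0⊕1⊕0⊕1⊕0⊕1⊕0⊕1 = 1
Parity bit = 1 (so all 21 bits XOR to 0).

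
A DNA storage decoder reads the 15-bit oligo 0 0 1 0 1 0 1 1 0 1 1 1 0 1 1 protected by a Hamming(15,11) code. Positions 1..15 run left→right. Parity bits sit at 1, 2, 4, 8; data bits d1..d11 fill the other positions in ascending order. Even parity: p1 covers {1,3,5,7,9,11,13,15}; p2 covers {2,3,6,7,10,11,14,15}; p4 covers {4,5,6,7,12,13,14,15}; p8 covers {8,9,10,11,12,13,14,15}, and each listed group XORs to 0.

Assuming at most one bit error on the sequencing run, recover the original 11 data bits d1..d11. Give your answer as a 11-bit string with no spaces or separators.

s1 (pos 1,3,5,7,9,11,13,15): 0⊕1⊕1⊕1⊕0⊕1⊕0⊕1 = 1
s2 (pos 2,3,6,7,10,11,14,15): 0⊕1⊕0⊕1⊕1⊕1⊕1⊕1 = 0
s4 (pos 4,5,6,7,12,13,14,15): 0⊕1⊕0⊕1⊕1⊕0⊕1⊕1 = 1
s8 (pos 8,9,10,11,12,13,14,15): 1⊕0⊕1⊕1⊕1⊕0⊕1⊕1 = 0
Syndrome s8…s1 = 0101 → error at position 5.
Flip position 5: 001010110111011 → 001000110111011
Read data bits from positions 3,5,6,7,9,10,11,12,13,14,15: 10010111011

10010111011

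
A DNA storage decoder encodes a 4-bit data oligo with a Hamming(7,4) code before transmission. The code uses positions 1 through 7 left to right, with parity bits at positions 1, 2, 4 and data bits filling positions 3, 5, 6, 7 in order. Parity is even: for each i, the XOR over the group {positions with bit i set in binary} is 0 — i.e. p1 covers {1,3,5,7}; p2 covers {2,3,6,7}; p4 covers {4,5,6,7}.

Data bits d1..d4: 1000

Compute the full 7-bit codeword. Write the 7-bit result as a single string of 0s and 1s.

1110000

Place data at non-parity positions: p1 p2 1 p4 0 0 0
p1 (pos 1,3,5,7): XOR of data positions = 1⊕0⊕0 = 1
p2 (pos 2,3,6,7): XOR of data positions = 1⊕0⊕0 = 1
p4 (pos 4,5,6,7): XOR of data positions = 0⊕0⊕0 = 0
Codeword: 1110000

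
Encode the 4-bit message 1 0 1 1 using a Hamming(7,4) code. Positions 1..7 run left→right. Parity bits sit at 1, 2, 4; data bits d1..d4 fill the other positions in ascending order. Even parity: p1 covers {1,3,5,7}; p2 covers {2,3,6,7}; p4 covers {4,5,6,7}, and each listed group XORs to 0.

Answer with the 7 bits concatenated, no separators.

0110011

Place data at non-parity positions: p1 p2 1 p4 0 1 1
p1 (pos 1,3,5,7): XOR of data positions = 1⊕0⊕1 = 0
p2 (pos 2,3,6,7): XOR of data positions = 1⊕1⊕1 = 1
p4 (pos 4,5,6,7): XOR of data positions = 0⊕1⊕1 = 0
Codeword: 0110011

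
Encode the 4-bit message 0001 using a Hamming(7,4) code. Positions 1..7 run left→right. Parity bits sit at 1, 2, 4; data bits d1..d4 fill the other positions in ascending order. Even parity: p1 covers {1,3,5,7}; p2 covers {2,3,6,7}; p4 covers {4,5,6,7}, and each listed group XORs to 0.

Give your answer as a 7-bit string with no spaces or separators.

Place data at non-parity positions: p1 p2 0 p4 0 0 1
p1 (pos 1,3,5,7): XOR of data positions = 0⊕0⊕1 = 1
p2 (pos 2,3,6,7): XOR of data positions = 0⊕0⊕1 = 1
p4 (pos 4,5,6,7): XOR of data positions = 0⊕0⊕1 = 1
Codeword: 1101001

1101001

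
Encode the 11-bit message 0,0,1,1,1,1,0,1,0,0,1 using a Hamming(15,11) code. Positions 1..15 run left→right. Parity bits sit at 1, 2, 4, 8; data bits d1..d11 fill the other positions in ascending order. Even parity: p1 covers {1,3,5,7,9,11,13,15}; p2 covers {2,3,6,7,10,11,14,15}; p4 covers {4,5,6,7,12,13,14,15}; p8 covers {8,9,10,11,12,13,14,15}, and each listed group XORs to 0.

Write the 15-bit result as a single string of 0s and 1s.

Place data at non-parity positions: p1 p2 0 p4 0 1 1 p8 1 1 0 1 0 0 1
p1 (pos 1,3,5,7,9,11,13,15): XOR of data positions = 0⊕0⊕1⊕1⊕0⊕0⊕1 = 1
p2 (pos 2,3,6,7,10,11,14,15): XOR of data positions = 0⊕1⊕1⊕1⊕0⊕0⊕1 = 0
p4 (pos 4,5,6,7,12,13,14,15): XOR of data positions = 0⊕1⊕1⊕1⊕0⊕0⊕1 = 0
p8 (pos 8,9,10,11,12,13,14,15): XOR of data positions = 1⊕1⊕0⊕1⊕0⊕0⊕1 = 0
Codeword: 100001101101001

100001101101001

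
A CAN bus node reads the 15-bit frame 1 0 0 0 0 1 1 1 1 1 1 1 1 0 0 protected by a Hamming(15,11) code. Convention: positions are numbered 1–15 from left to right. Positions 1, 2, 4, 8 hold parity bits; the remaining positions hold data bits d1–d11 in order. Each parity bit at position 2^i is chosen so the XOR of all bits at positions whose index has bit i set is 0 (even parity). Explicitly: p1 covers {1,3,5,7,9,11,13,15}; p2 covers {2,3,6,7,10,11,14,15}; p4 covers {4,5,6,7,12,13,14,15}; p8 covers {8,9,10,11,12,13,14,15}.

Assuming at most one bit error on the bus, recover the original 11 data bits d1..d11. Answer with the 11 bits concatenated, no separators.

00111111100

s1 (pos 1,3,5,7,9,11,13,15): 1⊕0⊕0⊕1⊕1⊕1⊕1⊕0 = 1
s2 (pos 2,3,6,7,10,11,14,15): 0⊕0⊕1⊕1⊕1⊕1⊕0⊕0 = 0
s4 (pos 4,5,6,7,12,13,14,15): 0⊕0⊕1⊕1⊕1⊕1⊕0⊕0 = 0
s8 (pos 8,9,10,11,12,13,14,15): 1⊕1⊕1⊕1⊕1⊕1⊕0⊕0 = 0
Syndrome s8…s1 = 0001 → error at position 1.
Flip position 1: 100001111111100 → 000001111111100
Read data bits from positions 3,5,6,7,9,10,11,12,13,14,15: 00111111100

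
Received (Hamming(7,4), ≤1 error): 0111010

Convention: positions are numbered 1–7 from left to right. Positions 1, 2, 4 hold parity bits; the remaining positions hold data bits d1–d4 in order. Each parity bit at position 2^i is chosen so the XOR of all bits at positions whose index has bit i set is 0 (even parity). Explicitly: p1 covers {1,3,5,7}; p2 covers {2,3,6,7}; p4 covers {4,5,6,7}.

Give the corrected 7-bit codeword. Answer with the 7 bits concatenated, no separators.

s1 (pos 1,3,5,7): 0⊕1⊕0⊕0 = 1
s2 (pos 2,3,6,7): 1⊕1⊕1⊕0 = 1
s4 (pos 4,5,6,7): 1⊕0⊕1⊕0 = 0
Syndrome s4…s1 = 011 → error at position 3.
Flip position 3: 0111010 → 0101010

0101010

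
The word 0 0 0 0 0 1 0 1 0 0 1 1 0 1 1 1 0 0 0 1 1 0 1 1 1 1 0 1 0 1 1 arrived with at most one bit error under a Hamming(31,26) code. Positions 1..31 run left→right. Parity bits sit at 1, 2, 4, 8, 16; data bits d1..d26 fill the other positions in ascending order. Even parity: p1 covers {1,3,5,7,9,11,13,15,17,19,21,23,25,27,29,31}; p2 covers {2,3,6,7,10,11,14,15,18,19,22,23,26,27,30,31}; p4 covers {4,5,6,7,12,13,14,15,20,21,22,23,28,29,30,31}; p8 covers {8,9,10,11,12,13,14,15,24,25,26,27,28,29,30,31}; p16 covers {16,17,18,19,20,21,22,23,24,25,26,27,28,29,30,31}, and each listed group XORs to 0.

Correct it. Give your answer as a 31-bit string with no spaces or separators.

s1 (pos 1,3,5,7,9,11,13,15,17,19,21,23,25,27,29,31): 0⊕0⊕0⊕0⊕0⊕1⊕0⊕1⊕0⊕0⊕1⊕1⊕1⊕0⊕0⊕1 = 0
s2 (pos 2,3,6,7,10,11,14,15,18,19,22,23,26,27,30,31): 0⊕0⊕1⊕0⊕0⊕1⊕1⊕1⊕0⊕0⊕0⊕1⊕1⊕0⊕1⊕1 = 0
s4 (pos 4,5,6,7,12,13,14,15,20,21,22,23,28,29,30,31): 0⊕0⊕1⊕0⊕1⊕0⊕1⊕1⊕1⊕1⊕0⊕1⊕1⊕0⊕1⊕1 = 0
s8 (pos 8,9,10,11,12,13,14,15,24,25,26,27,28,29,30,31): 1⊕0⊕0⊕1⊕1⊕0⊕1⊕1⊕1⊕1⊕1⊕0⊕1⊕0⊕1⊕1 = 1
s16 (pos 16,17,18,19,20,21,22,23,24,25,26,27,28,29,30,31): 1⊕0⊕0⊕0⊕1⊕1⊕0⊕1⊕1⊕1⊕1⊕0⊕1⊕0⊕1⊕1 = 0
Syndrome s16…s1 = 01000 → error at position 8.
Flip position 8: 0000010100110111000110111101011 → 0000010000110111000110111101011

0000010000110111000110111101011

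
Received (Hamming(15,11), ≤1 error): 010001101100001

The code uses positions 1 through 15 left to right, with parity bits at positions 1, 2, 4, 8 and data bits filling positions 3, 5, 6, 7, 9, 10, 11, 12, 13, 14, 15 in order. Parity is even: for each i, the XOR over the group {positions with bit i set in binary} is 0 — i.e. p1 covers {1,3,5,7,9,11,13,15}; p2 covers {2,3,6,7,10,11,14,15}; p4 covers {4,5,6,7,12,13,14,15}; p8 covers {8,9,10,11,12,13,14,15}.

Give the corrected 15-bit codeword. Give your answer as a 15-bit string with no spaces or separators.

s1 (pos 1,3,5,7,9,11,13,15): 0⊕0⊕0⊕1⊕1⊕0⊕0⊕1 = 1
s2 (pos 2,3,6,7,10,11,14,15): 1⊕0⊕1⊕1⊕1⊕0⊕0⊕1 = 1
s4 (pos 4,5,6,7,12,13,14,15): 0⊕0⊕1⊕1⊕0⊕0⊕0⊕1 = 1
s8 (pos 8,9,10,11,12,13,14,15): 0⊕1⊕1⊕0⊕0⊕0⊕0⊕1 = 1
Syndrome s8…s1 = 1111 → error at position 15.
Flip position 15: 010001101100001 → 010001101100000

010001101100000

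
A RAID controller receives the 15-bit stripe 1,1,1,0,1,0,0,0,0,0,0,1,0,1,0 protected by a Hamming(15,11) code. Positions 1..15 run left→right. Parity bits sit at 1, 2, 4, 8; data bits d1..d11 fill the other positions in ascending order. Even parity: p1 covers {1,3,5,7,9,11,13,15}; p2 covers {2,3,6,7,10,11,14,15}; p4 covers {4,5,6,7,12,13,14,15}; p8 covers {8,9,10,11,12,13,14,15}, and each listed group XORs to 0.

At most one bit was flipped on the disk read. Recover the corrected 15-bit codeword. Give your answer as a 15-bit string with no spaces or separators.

s1 (pos 1,3,5,7,9,11,13,15): 1⊕1⊕1⊕0⊕0⊕0⊕0⊕0 = 1
s2 (pos 2,3,6,7,10,11,14,15): 1⊕1⊕0⊕0⊕0⊕0⊕1⊕0 = 1
s4 (pos 4,5,6,7,12,13,14,15): 0⊕1⊕0⊕0⊕1⊕0⊕1⊕0 = 1
s8 (pos 8,9,10,11,12,13,14,15): 0⊕0⊕0⊕0⊕1⊕0⊕1⊕0 = 0
Syndrome s8…s1 = 0111 → error at position 7.
Flip position 7: 111010000001010 → 111010100001010

111010100001010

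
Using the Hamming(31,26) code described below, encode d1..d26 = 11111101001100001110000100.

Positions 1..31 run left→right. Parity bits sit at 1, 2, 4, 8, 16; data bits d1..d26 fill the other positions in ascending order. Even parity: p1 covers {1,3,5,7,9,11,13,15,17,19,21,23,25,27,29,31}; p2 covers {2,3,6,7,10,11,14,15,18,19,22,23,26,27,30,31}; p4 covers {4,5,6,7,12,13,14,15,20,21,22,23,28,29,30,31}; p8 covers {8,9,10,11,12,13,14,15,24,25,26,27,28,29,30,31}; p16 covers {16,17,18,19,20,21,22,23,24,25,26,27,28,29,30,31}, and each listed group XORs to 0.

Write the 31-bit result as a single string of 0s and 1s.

Place data at non-parity positions: p1 p2 1 p4 1 1 1 p8 1 1 0 1 0 0 1 p16 1 0 0 0 0 1 1 1 0 0 0 0 1 0 0
p1 (pos 1,3,5,7,9,11,13,15,17,19,21,23,25,27,29,31): XOR of data positions = 1⊕1⊕1⊕1⊕0⊕0⊕1⊕1⊕0⊕0⊕1⊕0⊕0⊕1⊕0 = 0
p2 (pos 2,3,6,7,10,11,14,15,18,19,22,23,26,27,30,31): XOR of data positions = 1⊕1⊕1⊕1⊕0⊕0⊕1⊕0⊕0⊕1⊕1⊕0⊕0⊕0⊕0 = 1
p4 (pos 4,5,6,7,12,13,14,15,20,21,22,23,28,29,30,31): XOR of data positions = 1⊕1⊕1⊕1⊕0⊕0⊕1⊕0⊕0⊕1⊕1⊕0⊕1⊕0⊕0 = 0
p8 (pos 8,9,10,11,12,13,14,15,24,25,26,27,28,29,30,31): XOR of data positions = 1⊕1⊕0⊕1⊕0⊕0⊕1⊕1⊕0⊕0⊕0⊕0⊕1⊕0⊕0 = 0
p16 (pos 16,17,18,19,20,21,22,23,24,25,26,27,28,29,30,31): XOR of data positions = 1⊕0⊕0⊕0⊕0⊕1⊕1⊕1⊕0⊕0⊕0⊕0⊕1⊕0⊕0 = 1
Codeword: 0110111011010011100001110000100

0110111011010011100001110000100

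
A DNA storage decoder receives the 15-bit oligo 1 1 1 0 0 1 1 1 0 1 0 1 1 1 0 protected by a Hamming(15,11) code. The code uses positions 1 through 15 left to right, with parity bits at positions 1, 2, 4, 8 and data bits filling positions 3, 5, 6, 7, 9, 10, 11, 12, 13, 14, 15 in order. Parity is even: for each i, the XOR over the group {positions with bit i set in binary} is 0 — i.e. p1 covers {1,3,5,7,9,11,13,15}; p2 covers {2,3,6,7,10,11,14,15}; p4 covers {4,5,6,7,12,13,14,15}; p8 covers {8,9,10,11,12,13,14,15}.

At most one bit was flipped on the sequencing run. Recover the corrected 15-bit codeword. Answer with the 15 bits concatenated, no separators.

111001110100110

s1 (pos 1,3,5,7,9,11,13,15): 1⊕1⊕0⊕1⊕0⊕0⊕1⊕0 = 0
s2 (pos 2,3,6,7,10,11,14,15): 1⊕1⊕1⊕1⊕1⊕0⊕1⊕0 = 0
s4 (pos 4,5,6,7,12,13,14,15): 0⊕0⊕1⊕1⊕1⊕1⊕1⊕0 = 1
s8 (pos 8,9,10,11,12,13,14,15): 1⊕0⊕1⊕0⊕1⊕1⊕1⊕0 = 1
Syndrome s8…s1 = 1100 → error at position 12.
Flip position 12: 111001110101110 → 111001110100110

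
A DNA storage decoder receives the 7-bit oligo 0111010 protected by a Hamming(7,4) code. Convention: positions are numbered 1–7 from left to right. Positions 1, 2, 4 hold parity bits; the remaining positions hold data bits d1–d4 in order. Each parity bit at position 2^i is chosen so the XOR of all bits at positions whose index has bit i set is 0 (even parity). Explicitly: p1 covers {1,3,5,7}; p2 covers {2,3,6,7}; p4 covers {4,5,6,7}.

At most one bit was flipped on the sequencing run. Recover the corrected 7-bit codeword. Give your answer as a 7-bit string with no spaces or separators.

s1 (pos 1,3,5,7): 0⊕1⊕0⊕0 = 1
s2 (pos 2,3,6,7): 1⊕1⊕1⊕0 = 1
s4 (pos 4,5,6,7): 1⊕0⊕1⊕0 = 0
Syndrome s4…s1 = 011 → error at position 3.
Flip position 3: 0111010 → 0101010

0101010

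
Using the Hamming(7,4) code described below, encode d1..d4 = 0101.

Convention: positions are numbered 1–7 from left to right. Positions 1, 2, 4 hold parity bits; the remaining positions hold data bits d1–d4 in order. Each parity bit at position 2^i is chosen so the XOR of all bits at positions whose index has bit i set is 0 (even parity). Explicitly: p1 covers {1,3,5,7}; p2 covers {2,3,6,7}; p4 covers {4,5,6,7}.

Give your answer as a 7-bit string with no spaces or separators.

0100101

Place data at non-parity positions: p1 p2 0 p4 1 0 1
p1 (pos 1,3,5,7): XOR of data positions = 0⊕1⊕1 = 0
p2 (pos 2,3,6,7): XOR of data positions = 0⊕0⊕1 = 1
p4 (pos 4,5,6,7): XOR of data positions = 1⊕0⊕1 = 0
Codeword: 0100101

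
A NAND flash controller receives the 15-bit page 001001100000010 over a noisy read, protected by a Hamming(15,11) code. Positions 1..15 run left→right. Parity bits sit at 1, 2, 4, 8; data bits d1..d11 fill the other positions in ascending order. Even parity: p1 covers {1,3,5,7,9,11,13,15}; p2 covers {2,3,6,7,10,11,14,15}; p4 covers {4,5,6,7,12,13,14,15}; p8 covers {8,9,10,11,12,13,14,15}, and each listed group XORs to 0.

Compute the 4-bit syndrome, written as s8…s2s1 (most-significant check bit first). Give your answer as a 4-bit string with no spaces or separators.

1100

s1 (pos 1,3,5,7,9,11,13,15): 0⊕1⊕0⊕1⊕0⊕0⊕0⊕0 = 0
s2 (pos 2,3,6,7,10,11,14,15): 0⊕1⊕1⊕1⊕0⊕0⊕1⊕0 = 0
s4 (pos 4,5,6,7,12,13,14,15): 0⊕0⊕1⊕1⊕0⊕0⊕1⊕0 = 1
s8 (pos 8,9,10,11,12,13,14,15): 0⊕0⊕0⊕0⊕0⊕0⊕1⊕0 = 1
Syndrome s8…s1 = 1100 → error at position 12.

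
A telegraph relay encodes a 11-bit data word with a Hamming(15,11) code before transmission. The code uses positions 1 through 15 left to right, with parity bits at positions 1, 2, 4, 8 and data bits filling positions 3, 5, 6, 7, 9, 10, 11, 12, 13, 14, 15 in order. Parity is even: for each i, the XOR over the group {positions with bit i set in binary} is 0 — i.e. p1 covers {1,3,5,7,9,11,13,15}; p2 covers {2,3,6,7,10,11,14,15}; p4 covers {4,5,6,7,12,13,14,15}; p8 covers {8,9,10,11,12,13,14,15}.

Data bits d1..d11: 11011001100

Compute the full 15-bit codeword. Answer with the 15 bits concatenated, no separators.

Place data at non-parity positions: p1 p2 1 p4 1 0 1 p8 1 0 0 1 1 0 0
p1 (pos 1,3,5,7,9,11,13,15): XOR of data positions = 1⊕1⊕1⊕1⊕0⊕1⊕0 = 1
p2 (pos 2,3,6,7,10,11,14,15): XOR of data positions = 1⊕0⊕1⊕0⊕0⊕0⊕0 = 0
p4 (pos 4,5,6,7,12,13,14,15): XOR of data positions = 1⊕0⊕1⊕1⊕1⊕0⊕0 = 0
p8 (pos 8,9,10,11,12,13,14,15): XOR of data positions = 1⊕0⊕0⊕1⊕1⊕0⊕0 = 1
Codeword: 101010111001100

101010111001100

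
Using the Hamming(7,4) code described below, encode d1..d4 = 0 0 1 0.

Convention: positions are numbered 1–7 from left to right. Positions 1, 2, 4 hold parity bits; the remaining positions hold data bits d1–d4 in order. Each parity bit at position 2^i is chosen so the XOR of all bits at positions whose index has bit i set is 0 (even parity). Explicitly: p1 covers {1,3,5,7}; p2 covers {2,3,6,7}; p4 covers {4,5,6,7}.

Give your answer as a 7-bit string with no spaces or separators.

0101010

Place data at non-parity positions: p1 p2 0 p4 0 1 0
p1 (pos 1,3,5,7): XOR of data positions = 0⊕0⊕0 = 0
p2 (pos 2,3,6,7): XOR of data positions = 0⊕1⊕0 = 1
p4 (pos 4,5,6,7): XOR of data positions = 0⊕1⊕0 = 1
Codeword: 0101010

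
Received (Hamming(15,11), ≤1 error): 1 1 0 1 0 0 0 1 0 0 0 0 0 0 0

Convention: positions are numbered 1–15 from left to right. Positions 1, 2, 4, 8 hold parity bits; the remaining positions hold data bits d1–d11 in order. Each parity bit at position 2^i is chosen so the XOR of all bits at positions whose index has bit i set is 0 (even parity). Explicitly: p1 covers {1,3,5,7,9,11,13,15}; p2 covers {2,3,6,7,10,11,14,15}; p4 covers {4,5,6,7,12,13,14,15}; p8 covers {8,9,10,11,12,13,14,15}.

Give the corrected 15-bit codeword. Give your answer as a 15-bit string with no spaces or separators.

110100010000001

s1 (pos 1,3,5,7,9,11,13,15): 1⊕0⊕0⊕0⊕0⊕0⊕0⊕0 = 1
s2 (pos 2,3,6,7,10,11,14,15): 1⊕0⊕0⊕0⊕0⊕0⊕0⊕0 = 1
s4 (pos 4,5,6,7,12,13,14,15): 1⊕0⊕0⊕0⊕0⊕0⊕0⊕0 = 1
s8 (pos 8,9,10,11,12,13,14,15): 1⊕0⊕0⊕0⊕0⊕0⊕0⊕0 = 1
Syndrome s8…s1 = 1111 → error at position 15.
Flip position 15: 110100010000000 → 110100010000001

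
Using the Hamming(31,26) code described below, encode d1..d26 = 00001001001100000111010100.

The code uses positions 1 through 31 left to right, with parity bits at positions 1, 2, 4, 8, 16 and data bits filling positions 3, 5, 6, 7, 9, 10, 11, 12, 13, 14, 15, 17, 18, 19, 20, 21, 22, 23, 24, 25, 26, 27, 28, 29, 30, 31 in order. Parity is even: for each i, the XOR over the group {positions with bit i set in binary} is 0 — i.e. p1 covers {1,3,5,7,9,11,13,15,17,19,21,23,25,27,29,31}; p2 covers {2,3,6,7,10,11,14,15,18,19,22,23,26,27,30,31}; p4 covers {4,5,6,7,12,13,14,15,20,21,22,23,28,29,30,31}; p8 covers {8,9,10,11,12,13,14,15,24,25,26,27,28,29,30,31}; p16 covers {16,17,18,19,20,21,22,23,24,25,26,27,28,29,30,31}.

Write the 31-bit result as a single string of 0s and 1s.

Place data at non-parity positions: p1 p2 0 p4 0 0 0 p8 1 0 0 1 0 0 1 p16 1 0 0 0 0 0 1 1 1 0 1 0 1 0 0
p1 (pos 1,3,5,7,9,11,13,15,17,19,21,23,25,27,29,31): XOR of data positions = 0⊕0⊕0⊕1⊕0⊕0⊕1⊕1⊕0⊕0⊕1⊕1⊕1⊕1⊕0 = 1
p2 (pos 2,3,6,7,10,11,14,15,18,19,22,23,26,27,30,31): XOR of data positions = 0⊕0⊕0⊕0⊕0⊕0⊕1⊕0⊕0⊕0⊕1⊕0⊕1⊕0⊕0 = 1
p4 (pos 4,5,6,7,12,13,14,15,20,21,22,23,28,29,30,31): XOR of data positions = 0⊕0⊕0⊕1⊕0⊕0⊕1⊕0⊕0⊕0⊕1⊕0⊕1⊕0⊕0 = 0
p8 (pos 8,9,10,11,12,13,14,15,24,25,26,27,28,29,30,31): XOR of data positions = 1⊕0⊕0⊕1⊕0⊕0⊕1⊕1⊕1⊕0⊕1⊕0⊕1⊕0⊕0 = 1
p16 (pos 16,17,18,19,20,21,22,23,24,25,26,27,28,29,30,31): XOR of data positions = 1⊕0⊕0⊕0⊕0⊕0⊕1⊕1⊕1⊕0⊕1⊕0⊕1⊕0⊕0 = 0
Codeword: 1100000110010010100000111010100

1100000110010010100000111010100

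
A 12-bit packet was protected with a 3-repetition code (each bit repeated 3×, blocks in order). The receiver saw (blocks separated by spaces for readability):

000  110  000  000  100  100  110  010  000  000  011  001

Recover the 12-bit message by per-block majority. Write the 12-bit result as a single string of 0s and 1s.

Block 1 (000): 0 ones → 0
Block 2 (110): 2 ones → 1
Block 3 (000): 0 ones → 0
Block 4 (000): 0 ones → 0
Block 5 (100): 1 one → 0
Block 6 (100): 1 one → 0
Block 7 (110): 2 ones → 1
Block 8 (010): 1 one → 0
Block 9 (000): 0 ones → 0
Block 10 (000): 0 ones → 0
Block 11 (011): 2 ones → 1
Block 12 (001): 1 one → 0

010000100010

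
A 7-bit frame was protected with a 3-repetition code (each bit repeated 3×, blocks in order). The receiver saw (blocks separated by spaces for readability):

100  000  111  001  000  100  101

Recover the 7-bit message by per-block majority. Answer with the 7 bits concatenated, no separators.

Block 1 (100): 1 one → 0
Block 2 (000): 0 ones → 0
Block 3 (111): 3 ones → 1
Block 4 (001): 1 one → 0
Block 5 (000): 0 ones → 0
Block 6 (100): 1 one → 0
Block 7 (101): 2 ones → 1

0010001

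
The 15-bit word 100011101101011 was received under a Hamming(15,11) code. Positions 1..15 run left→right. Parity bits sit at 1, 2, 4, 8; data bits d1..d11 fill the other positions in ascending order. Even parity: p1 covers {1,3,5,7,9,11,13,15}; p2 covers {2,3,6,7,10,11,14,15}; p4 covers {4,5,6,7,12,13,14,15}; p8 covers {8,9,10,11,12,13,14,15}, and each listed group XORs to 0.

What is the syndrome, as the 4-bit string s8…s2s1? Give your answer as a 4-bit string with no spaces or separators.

s1 (pos 1,3,5,7,9,11,13,15): 1⊕0⊕1⊕1⊕1⊕0⊕0⊕1 = 1
s2 (pos 2,3,6,7,10,11,14,15): 0⊕0⊕1⊕1⊕1⊕0⊕1⊕1 = 1
s4 (pos 4,5,6,7,12,13,14,15): 0⊕1⊕1⊕1⊕1⊕0⊕1⊕1 = 0
s8 (pos 8,9,10,11,12,13,14,15): 0⊕1⊕1⊕0⊕1⊕0⊕1⊕1 = 1
Syndrome s8…s1 = 1011 → error at position 11.

1011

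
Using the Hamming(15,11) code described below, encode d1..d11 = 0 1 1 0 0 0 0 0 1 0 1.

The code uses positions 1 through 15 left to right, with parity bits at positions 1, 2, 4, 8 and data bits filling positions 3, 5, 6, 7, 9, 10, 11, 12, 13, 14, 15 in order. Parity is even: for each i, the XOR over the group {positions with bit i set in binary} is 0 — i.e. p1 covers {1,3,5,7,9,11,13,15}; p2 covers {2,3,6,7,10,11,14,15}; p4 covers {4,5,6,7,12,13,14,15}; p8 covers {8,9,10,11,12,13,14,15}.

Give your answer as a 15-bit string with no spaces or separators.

100011000000101

Place data at non-parity positions: p1 p2 0 p4 1 1 0 p8 0 0 0 0 1 0 1
p1 (pos 1,3,5,7,9,11,13,15): XOR of data positions = 0⊕1⊕0⊕0⊕0⊕1⊕1 = 1
p2 (pos 2,3,6,7,10,11,14,15): XOR of data positions = 0⊕1⊕0⊕0⊕0⊕0⊕1 = 0
p4 (pos 4,5,6,7,12,13,14,15): XOR of data positions = 1⊕1⊕0⊕0⊕1⊕0⊕1 = 0
p8 (pos 8,9,10,11,12,13,14,15): XOR of data positions = 0⊕0⊕0⊕0⊕1⊕0⊕1 = 0
Codeword: 100011000000101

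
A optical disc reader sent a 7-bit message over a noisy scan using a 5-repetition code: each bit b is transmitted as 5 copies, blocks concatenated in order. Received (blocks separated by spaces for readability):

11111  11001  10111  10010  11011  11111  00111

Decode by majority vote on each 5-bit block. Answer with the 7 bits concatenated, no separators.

1110111

Block 1 (11111): 5 ones → 1
Block 2 (11001): 3 ones → 1
Block 3 (10111): 4 ones → 1
Block 4 (10010): 2 ones → 0
Block 5 (11011): 4 ones → 1
Block 6 (11111): 5 ones → 1
Block 7 (00111): 3 ones → 1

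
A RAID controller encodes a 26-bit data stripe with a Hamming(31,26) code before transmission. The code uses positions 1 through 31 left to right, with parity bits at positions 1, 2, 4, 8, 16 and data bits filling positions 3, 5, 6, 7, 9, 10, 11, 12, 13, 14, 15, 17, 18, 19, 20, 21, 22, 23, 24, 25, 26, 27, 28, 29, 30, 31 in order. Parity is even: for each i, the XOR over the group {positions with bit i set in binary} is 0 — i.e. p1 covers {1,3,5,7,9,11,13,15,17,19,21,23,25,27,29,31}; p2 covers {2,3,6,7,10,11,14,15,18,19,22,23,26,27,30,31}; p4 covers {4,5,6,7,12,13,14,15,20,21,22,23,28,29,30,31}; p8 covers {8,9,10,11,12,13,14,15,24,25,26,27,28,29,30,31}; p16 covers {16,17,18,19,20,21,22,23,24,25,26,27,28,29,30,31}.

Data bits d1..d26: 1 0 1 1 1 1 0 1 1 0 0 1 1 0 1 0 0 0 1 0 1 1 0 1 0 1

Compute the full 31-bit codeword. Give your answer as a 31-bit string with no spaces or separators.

Place data at non-parity positions: p1 p2 1 p4 0 1 1 p8 1 1 0 1 1 0 0 p16 1 1 0 1 0 0 0 1 0 1 1 0 1 0 1
p1 (pos 1,3,5,7,9,11,13,15,17,19,21,23,25,27,29,31): XOR of data positions = 1⊕0⊕1⊕1⊕0⊕1⊕0⊕1⊕0⊕0⊕0⊕0⊕1⊕1⊕1 = 0
p2 (pos 2,3,6,7,10,11,14,15,18,19,22,23,26,27,30,31): XOR of data positions = 1⊕1⊕1⊕1⊕0⊕0⊕0⊕1⊕0⊕0⊕0⊕1⊕1⊕0⊕1 = 0
p4 (pos 4,5,6,7,12,13,14,15,20,21,22,23,28,29,30,31): XOR of data positions = 0⊕1⊕1⊕1⊕1⊕0⊕0⊕1⊕0⊕0⊕0⊕0⊕1⊕0⊕1 = 1
p8 (pos 8,9,10,11,12,13,14,15,24,25,26,27,28,29,30,31): XOR of data positions = 1⊕1⊕0⊕1⊕1⊕0⊕0⊕1⊕0⊕1⊕1⊕0⊕1⊕0⊕1 = 1
p16 (pos 16,17,18,19,20,21,22,23,24,25,26,27,28,29,30,31): XOR of data positions = 1⊕1⊕0⊕1⊕0⊕0⊕0⊕1⊕0⊕1⊕1⊕0⊕1⊕0⊕1 = 0
Codeword: 0011011111011000110100010110101

0011011111011000110100010110101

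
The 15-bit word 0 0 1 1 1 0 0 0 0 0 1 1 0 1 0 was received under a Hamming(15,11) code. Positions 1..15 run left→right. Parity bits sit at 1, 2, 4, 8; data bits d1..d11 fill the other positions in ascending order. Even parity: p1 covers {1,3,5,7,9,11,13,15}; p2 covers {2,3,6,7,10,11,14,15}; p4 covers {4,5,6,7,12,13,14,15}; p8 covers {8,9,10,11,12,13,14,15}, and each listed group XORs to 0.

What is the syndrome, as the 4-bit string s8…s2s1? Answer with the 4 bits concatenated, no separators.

s1 (pos 1,3,5,7,9,11,13,15): 0⊕1⊕1⊕0⊕0⊕1⊕0⊕0 = 1
s2 (pos 2,3,6,7,10,11,14,15): 0⊕1⊕0⊕0⊕0⊕1⊕1⊕0 = 1
s4 (pos 4,5,6,7,12,13,14,15): 1⊕1⊕0⊕0⊕1⊕0⊕1⊕0 = 0
s8 (pos 8,9,10,11,12,13,14,15): 0⊕0⊕0⊕1⊕1⊕0⊕1⊕0 = 1
Syndrome s8…s1 = 1011 → error at position 11.

1011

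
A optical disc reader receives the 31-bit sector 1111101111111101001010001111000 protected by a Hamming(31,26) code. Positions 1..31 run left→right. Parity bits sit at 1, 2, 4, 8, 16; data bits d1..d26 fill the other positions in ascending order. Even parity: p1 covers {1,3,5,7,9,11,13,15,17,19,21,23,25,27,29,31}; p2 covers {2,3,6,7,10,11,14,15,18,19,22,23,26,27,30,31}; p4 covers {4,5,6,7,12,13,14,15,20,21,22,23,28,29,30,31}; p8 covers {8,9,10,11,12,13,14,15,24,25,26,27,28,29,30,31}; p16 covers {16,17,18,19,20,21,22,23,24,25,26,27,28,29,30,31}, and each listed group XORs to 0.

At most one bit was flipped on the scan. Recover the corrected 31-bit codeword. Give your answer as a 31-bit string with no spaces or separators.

1111101111111101001010001101000

s1 (pos 1,3,5,7,9,11,13,15,17,19,21,23,25,27,29,31): 1⊕1⊕1⊕1⊕1⊕1⊕1⊕0⊕0⊕1⊕1⊕0⊕1⊕1⊕0⊕0 = 1
s2 (pos 2,3,6,7,10,11,14,15,18,19,22,23,26,27,30,31): 1⊕1⊕0⊕1⊕1⊕1⊕1⊕0⊕0⊕1⊕0⊕0⊕1⊕1⊕0⊕0 = 1
s4 (pos 4,5,6,7,12,13,14,15,20,21,22,23,28,29,30,31): 1⊕1⊕0⊕1⊕1⊕1⊕1⊕0⊕0⊕1⊕0⊕0⊕1⊕0⊕0⊕0 = 0
s8 (pos 8,9,10,11,12,13,14,15,24,25,26,27,28,29,30,31): 1⊕1⊕1⊕1⊕1⊕1⊕1⊕0⊕0⊕1⊕1⊕1⊕1⊕0⊕0⊕0 = 1
s16 (pos 16,17,18,19,20,21,22,23,24,25,26,27,28,29,30,31): 1⊕0⊕0⊕1⊕0⊕1⊕0⊕0⊕0⊕1⊕1⊕1⊕1⊕0⊕0⊕0 = 1
Syndrome s16…s1 = 11011 → error at position 27.
Flip position 27: 1111101111111101001010001111000 → 1111101111111101001010001101000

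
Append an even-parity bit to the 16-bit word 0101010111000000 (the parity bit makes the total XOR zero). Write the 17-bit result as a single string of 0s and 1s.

XOR of the 16 data bits: 0⊕1⊕0⊕1⊕0⊕1⊕0⊕1⊕1⊕1⊕0⊕0⊕0⊕0⊕0⊕0 = 0
Parity bit = 0 (so all 17 bits XOR to 0).

01010101110000000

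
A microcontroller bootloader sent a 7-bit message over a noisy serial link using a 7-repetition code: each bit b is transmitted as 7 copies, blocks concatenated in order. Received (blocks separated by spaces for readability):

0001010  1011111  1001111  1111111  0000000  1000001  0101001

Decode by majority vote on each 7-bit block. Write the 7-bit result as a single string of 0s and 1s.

0111000

Block 1 (0001010): 2 ones → 0
Block 2 (1011111): 6 ones → 1
Block 3 (1001111): 5 ones → 1
Block 4 (1111111): 7 ones → 1
Block 5 (0000000): 0 ones → 0
Block 6 (1000001): 2 ones → 0
Block 7 (0101001): 3 ones → 0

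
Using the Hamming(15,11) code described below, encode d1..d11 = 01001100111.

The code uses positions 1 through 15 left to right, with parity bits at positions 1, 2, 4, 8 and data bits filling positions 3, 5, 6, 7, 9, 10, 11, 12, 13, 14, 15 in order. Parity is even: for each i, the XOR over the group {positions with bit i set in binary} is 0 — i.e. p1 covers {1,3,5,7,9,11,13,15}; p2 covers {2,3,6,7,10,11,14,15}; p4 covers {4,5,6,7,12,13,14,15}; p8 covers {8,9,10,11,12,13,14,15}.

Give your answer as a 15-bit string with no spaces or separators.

Place data at non-parity positions: p1 p2 0 p4 1 0 0 p8 1 1 0 0 1 1 1
p1 (pos 1,3,5,7,9,11,13,15): XOR of data positions = 0⊕1⊕0⊕1⊕0⊕1⊕1 = 0
p2 (pos 2,3,6,7,10,11,14,15): XOR of data positions = 0⊕0⊕0⊕1⊕0⊕1⊕1 = 1
p4 (pos 4,5,6,7,12,13,14,15): XOR of data positions = 1⊕0⊕0⊕0⊕1⊕1⊕1 = 0
p8 (pos 8,9,10,11,12,13,14,15): XOR of data positions = 1⊕1⊕0⊕0⊕1⊕1⊕1 = 1
Codeword: 010010011100111

010010011100111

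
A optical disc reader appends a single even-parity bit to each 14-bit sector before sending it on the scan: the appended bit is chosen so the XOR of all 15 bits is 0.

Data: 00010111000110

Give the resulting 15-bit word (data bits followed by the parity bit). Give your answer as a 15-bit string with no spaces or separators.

000101110001100

XOR of the 14 data bits: 0⊕0⊕0⊕1⊕0⊕1⊕1⊕1⊕0⊕0⊕0⊕1⊕1⊕0 = 0
Parity bit = 0 (so all 15 bits XOR to 0).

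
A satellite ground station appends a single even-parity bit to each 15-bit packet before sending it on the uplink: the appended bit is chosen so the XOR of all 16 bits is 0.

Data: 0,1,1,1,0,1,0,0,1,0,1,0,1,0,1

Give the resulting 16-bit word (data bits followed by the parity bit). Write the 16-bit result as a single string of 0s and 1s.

XOR of the 15 data bits: 0⊕1⊕1⊕1⊕0⊕1⊕0⊕0⊕1⊕0⊕1⊕0⊕1⊕0⊕1 = 0
Parity bit = 0 (so all 16 bits XOR to 0).

0111010010101010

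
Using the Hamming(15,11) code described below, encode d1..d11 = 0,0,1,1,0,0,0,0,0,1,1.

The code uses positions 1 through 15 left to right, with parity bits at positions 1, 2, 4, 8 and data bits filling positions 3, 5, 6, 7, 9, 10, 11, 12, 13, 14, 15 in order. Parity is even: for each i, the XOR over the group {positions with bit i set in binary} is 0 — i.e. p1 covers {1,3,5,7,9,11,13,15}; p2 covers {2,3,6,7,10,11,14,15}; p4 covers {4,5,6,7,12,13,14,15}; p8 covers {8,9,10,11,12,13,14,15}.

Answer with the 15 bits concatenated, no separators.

000001100000011

Place data at non-parity positions: p1 p2 0 p4 0 1 1 p8 0 0 0 0 0 1 1
p1 (pos 1,3,5,7,9,11,13,15): XOR of data positions = 0⊕0⊕1⊕0⊕0⊕0⊕1 = 0
p2 (pos 2,3,6,7,10,11,14,15): XOR of data positions = 0⊕1⊕1⊕0⊕0⊕1⊕1 = 0
p4 (pos 4,5,6,7,12,13,14,15): XOR of data positions = 0⊕1⊕1⊕0⊕0⊕1⊕1 = 0
p8 (pos 8,9,10,11,12,13,14,15): XOR of data positions = 0⊕0⊕0⊕0⊕0⊕1⊕1 = 0
Codeword: 000001100000011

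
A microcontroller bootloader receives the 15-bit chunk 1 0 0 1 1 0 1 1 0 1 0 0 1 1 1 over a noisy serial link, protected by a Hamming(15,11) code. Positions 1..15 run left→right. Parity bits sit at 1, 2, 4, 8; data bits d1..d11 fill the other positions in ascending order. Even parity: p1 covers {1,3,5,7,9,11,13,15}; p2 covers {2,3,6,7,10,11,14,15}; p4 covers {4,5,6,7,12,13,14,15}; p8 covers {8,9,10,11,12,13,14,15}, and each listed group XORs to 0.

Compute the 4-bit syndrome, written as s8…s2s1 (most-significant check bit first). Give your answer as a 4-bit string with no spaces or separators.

s1 (pos 1,3,5,7,9,11,13,15): 1⊕0⊕1⊕1⊕0⊕0⊕1⊕1 = 1
s2 (pos 2,3,6,7,10,11,14,15): 0⊕0⊕0⊕1⊕1⊕0⊕1⊕1 = 0
s4 (pos 4,5,6,7,12,13,14,15): 1⊕1⊕0⊕1⊕0⊕1⊕1⊕1 = 0
s8 (pos 8,9,10,11,12,13,14,15): 1⊕0⊕1⊕0⊕0⊕1⊕1⊕1 = 1
Syndrome s8…s1 = 1001 → error at position 9.

1001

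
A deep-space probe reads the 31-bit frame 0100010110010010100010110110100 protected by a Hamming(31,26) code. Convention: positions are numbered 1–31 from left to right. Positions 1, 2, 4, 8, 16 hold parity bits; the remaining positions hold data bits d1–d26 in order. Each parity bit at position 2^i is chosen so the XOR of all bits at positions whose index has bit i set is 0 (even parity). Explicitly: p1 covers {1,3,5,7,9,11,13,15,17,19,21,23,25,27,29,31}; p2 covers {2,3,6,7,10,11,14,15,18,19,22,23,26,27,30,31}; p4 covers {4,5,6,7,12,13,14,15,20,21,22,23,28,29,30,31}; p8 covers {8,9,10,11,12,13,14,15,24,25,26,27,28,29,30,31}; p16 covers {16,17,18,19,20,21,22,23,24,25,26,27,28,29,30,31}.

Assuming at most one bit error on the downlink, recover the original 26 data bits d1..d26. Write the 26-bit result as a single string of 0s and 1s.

00101001001000010110110100

s1 (pos 1,3,5,7,9,11,13,15,17,19,21,23,25,27,29,31): 0⊕0⊕0⊕0⊕1⊕0⊕0⊕1⊕1⊕0⊕1⊕1⊕0⊕1⊕1⊕0 = 1
s2 (pos 2,3,6,7,10,11,14,15,18,19,22,23,26,27,30,31): 1⊕0⊕1⊕0⊕0⊕0⊕0⊕1⊕0⊕0⊕0⊕1⊕1⊕1⊕0⊕0 = 0
s4 (pos 4,5,6,7,12,13,14,15,20,21,22,23,28,29,30,31): 0⊕0⊕1⊕0⊕1⊕0⊕0⊕1⊕0⊕1⊕0⊕1⊕0⊕1⊕0⊕0 = 0
s8 (pos 8,9,10,11,12,13,14,15,24,25,26,27,28,29,30,31): 1⊕1⊕0⊕0⊕1⊕0⊕0⊕1⊕1⊕0⊕1⊕1⊕0⊕1⊕0⊕0 = 0
s16 (pos 16,17,18,19,20,21,22,23,24,25,26,27,28,29,30,31): 0⊕1⊕0⊕0⊕0⊕1⊕0⊕1⊕1⊕0⊕1⊕1⊕0⊕1⊕0⊕0 = 1
Syndrome s16…s1 = 10001 → error at position 17.
Flip position 17: 0100010110010010100010110110100 → 0100010110010010000010110110100
Read data bits from positions 3,5,6,7,9,10,11,12,13,14,15,17,18,19,20,21,22,23,24,25,26,27,28,29,30,31: 00101001001000010110110100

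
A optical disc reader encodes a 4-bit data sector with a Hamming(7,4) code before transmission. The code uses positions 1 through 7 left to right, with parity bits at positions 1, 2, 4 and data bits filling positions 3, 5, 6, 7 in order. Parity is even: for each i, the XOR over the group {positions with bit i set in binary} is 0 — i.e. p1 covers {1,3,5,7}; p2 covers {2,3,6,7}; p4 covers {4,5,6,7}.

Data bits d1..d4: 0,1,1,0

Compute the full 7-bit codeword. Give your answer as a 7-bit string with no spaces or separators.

1100110

Place data at non-parity positions: p1 p2 0 p4 1 1 0
p1 (pos 1,3,5,7): XOR of data positions = 0⊕1⊕0 = 1
p2 (pos 2,3,6,7): XOR of data positions = 0⊕1⊕0 = 1
p4 (pos 4,5,6,7): XOR of data positions = 1⊕1⊕0 = 0
Codeword: 1100110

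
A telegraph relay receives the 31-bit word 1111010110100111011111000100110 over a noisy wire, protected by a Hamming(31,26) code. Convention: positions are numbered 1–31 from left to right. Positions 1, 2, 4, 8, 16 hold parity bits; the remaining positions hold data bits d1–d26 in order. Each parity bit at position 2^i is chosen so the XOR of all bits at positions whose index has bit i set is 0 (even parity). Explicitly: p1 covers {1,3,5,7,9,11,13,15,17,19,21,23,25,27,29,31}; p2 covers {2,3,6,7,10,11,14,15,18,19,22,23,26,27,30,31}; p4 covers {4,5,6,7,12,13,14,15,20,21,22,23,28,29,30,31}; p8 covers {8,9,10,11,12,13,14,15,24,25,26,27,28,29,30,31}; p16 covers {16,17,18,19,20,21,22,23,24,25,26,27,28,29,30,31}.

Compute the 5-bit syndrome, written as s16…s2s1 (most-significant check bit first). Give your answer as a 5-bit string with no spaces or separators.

10110

s1 (pos 1,3,5,7,9,11,13,15,17,19,21,23,25,27,29,31): 1⊕1⊕0⊕0⊕1⊕1⊕0⊕1⊕0⊕1⊕1⊕0⊕0⊕0⊕1⊕0 = 0
s2 (pos 2,3,6,7,10,11,14,15,18,19,22,23,26,27,30,31): 1⊕1⊕1⊕0⊕0⊕1⊕1⊕1⊕1⊕1⊕1⊕0⊕1⊕0⊕1⊕0 = 1
s4 (pos 4,5,6,7,12,13,14,15,20,21,22,23,28,29,30,31): 1⊕0⊕1⊕0⊕0⊕0⊕1⊕1⊕1⊕1⊕1⊕0⊕0⊕1⊕1⊕0 = 1
s8 (pos 8,9,10,11,12,13,14,15,24,25,26,27,28,29,30,31): 1⊕1⊕0⊕1⊕0⊕0⊕1⊕1⊕0⊕0⊕1⊕0⊕0⊕1⊕1⊕0 = 0
s16 (pos 16,17,18,19,20,21,22,23,24,25,26,27,28,29,30,31): 1⊕0⊕1⊕1⊕1⊕1⊕1⊕0⊕0⊕0⊕1⊕0⊕0⊕1⊕1⊕0 = 1
Syndrome s16…s1 = 10110 → error at position 22.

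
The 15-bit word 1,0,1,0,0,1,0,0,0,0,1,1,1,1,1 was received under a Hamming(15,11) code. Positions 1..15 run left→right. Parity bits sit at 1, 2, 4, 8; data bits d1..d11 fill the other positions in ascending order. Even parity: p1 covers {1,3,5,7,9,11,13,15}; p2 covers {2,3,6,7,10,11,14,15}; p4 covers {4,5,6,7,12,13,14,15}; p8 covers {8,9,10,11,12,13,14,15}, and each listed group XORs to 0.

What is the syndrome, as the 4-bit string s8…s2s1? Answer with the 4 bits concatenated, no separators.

1111

s1 (pos 1,3,5,7,9,11,13,15): 1⊕1⊕0⊕0⊕0⊕1⊕1⊕1 = 1
s2 (pos 2,3,6,7,10,11,14,15): 0⊕1⊕1⊕0⊕0⊕1⊕1⊕1 = 1
s4 (pos 4,5,6,7,12,13,14,15): 0⊕0⊕1⊕0⊕1⊕1⊕1⊕1 = 1
s8 (pos 8,9,10,11,12,13,14,15): 0⊕0⊕0⊕1⊕1⊕1⊕1⊕1 = 1
Syndrome s8…s1 = 1111 → error at position 15.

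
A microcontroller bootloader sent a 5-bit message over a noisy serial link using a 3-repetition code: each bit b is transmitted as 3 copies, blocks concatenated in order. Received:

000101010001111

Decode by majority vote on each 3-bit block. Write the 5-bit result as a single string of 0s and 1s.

01001

Block 1 (000): 0 ones → 0
Block 2 (101): 2 ones → 1
Block 3 (010): 1 one → 0
Block 4 (001): 1 one → 0
Block 5 (111): 3 ones → 1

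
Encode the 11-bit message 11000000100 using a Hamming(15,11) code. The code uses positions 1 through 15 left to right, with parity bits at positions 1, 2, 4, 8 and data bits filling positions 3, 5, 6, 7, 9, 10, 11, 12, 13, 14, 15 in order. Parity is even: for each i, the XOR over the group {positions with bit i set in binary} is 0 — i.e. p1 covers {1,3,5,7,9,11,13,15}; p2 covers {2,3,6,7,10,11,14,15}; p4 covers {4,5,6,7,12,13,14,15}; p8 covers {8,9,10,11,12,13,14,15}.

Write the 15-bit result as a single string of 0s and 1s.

Place data at non-parity positions: p1 p2 1 p4 1 0 0 p8 0 0 0 0 1 0 0
p1 (pos 1,3,5,7,9,11,13,15): XOR of data positions = 1⊕1⊕0⊕0⊕0⊕1⊕0 = 1
p2 (pos 2,3,6,7,10,11,14,15): XOR of data positions = 1⊕0⊕0⊕0⊕0⊕0⊕0 = 1
p4 (pos 4,5,6,7,12,13,14,15): XOR of data positions = 1⊕0⊕0⊕0⊕1⊕0⊕0 = 0
p8 (pos 8,9,10,11,12,13,14,15): XOR of data positions = 0⊕0⊕0⊕0⊕1⊕0⊕0 = 1
Codeword: 111010010000100

111010010000100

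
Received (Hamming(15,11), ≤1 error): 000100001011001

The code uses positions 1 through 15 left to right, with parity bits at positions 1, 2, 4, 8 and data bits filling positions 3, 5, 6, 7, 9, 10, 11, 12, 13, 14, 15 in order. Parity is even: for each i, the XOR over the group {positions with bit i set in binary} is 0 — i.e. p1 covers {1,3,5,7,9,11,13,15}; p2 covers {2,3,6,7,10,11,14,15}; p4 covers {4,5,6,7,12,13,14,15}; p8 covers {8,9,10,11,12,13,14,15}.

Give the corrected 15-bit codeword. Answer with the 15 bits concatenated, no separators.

s1 (pos 1,3,5,7,9,11,13,15): 0⊕0⊕0⊕0⊕1⊕1⊕0⊕1 = 1
s2 (pos 2,3,6,7,10,11,14,15): 0⊕0⊕0⊕0⊕0⊕1⊕0⊕1 = 0
s4 (pos 4,5,6,7,12,13,14,15): 1⊕0⊕0⊕0⊕1⊕0⊕0⊕1 = 1
s8 (pos 8,9,10,11,12,13,14,15): 0⊕1⊕0⊕1⊕1⊕0⊕0⊕1 = 0
Syndrome s8…s1 = 0101 → error at position 5.
Flip position 5: 000100001011001 → 000110001011001

000110001011001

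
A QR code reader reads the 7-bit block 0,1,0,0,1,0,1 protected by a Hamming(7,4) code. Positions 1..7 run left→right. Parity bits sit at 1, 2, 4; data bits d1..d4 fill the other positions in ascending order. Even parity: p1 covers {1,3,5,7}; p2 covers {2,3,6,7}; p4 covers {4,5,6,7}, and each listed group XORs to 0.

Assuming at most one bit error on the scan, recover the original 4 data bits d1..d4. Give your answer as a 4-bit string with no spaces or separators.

0101

s1 (pos 1,3,5,7): 0⊕0⊕1⊕1 = 0
s2 (pos 2,3,6,7): 1⊕0⊕0⊕1 = 0
s4 (pos 4,5,6,7): 0⊕1⊕0⊕1 = 0
Syndrome s4…s1 = 000 → no error.
Read data bits from positions 3,5,6,7: 0101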